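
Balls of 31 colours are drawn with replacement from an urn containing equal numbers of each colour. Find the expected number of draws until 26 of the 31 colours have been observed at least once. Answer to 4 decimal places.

With k distinct colours already seen, the next new one arrives after an expected 31/(31-k) draws.
Sum over k = 0,...,25: E = 31/31 + 31/30 + 31/29 + ... + 31/7 + 31/6 = 54.06127.

54.0613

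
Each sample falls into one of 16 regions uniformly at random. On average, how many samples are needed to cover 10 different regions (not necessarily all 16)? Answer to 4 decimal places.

14.8917

With k distinct regions already seen, the next new one arrives after an expected 16/(16-k) samples.
Sum over k = 0,...,9: E = 16/16 + 16/15 + 16/14 + ... + 16/8 + 16/7 = 14.89166.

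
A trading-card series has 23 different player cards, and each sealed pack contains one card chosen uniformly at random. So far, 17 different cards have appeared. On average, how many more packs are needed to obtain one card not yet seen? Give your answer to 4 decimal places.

3.8333

Each pack yields a new card with probability (23-17)/23 = 6/23, so the wait is geometric with mean 23/6.
E = 23/6 = 3.83333.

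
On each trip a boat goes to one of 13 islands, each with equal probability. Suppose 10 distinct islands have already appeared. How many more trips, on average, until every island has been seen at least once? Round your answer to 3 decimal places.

23.833

The wait to go from k to k+1 distinct islands is geometric with mean 13/(13-k).
Sum over k = 10,...,12: E = 13/3 + 13/2 + 13/1 = 23.8333.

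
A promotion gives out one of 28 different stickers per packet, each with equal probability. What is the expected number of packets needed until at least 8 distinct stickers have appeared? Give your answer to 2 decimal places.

9.22

Going from k to k+1 distinct takes a geometric number of packets with mean 28/(28-k).
Sum over k = 0,...,7: E = 28/28 + 28/27 + 28/26 + ... + 28/22 + 28/21 = 9.224.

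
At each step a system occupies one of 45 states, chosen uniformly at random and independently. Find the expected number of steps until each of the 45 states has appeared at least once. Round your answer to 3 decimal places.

197.773

The wait to go from k to k+1 distinct states is geometric with mean 45/(45-k).
E[T] = 45/45 + 45/44 + 45/43 + ... + 45/2 + 45/1 = 45·H_{45}.
H_{45} = 4.3949, so E[T] = 197.7727.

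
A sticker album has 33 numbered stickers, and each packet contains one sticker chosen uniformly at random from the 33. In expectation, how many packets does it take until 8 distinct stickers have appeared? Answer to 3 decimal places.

9.004

Going from k to k+1 distinct takes a geometric number of packets with mean 33/(33-k).
Sum over k = 0,...,7: E = 33/33 + 33/32 + 33/31 + ... + 33/27 + 33/26 = 9.0037.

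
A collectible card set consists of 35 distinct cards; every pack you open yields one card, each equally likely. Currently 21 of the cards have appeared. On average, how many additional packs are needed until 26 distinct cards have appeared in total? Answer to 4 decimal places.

From k distinct to k+1 distinct takes on average 35/(35-k) packs.
Sum over k = 21,...,25: E = 35/14 + 35/13 + 35/12 + 35/11 + 35/10 = 14.79079.

14.7908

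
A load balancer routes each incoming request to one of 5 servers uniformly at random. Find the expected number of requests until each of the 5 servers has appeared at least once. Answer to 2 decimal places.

11.42

Split into phases: going from k distinct to k+1 distinct takes on average 5/(5-k) requests.
E[T] = 5/5 + 5/4 + 5/3 + 5/2 + 5/1 = 5·H_{5}.
H_{5} = 2.283, so E[T] = 11.417.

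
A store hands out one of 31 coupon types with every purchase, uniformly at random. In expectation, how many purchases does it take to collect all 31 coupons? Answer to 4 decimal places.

124.8446

Split into phases: going from k distinct to k+1 distinct takes on average 31/(31-k) purchases.
E[T] = 31/31 + 31/30 + 31/29 + ... + 31/2 + 31/1 = 31·H_{31}.
H_{31} = 4.02725, so E[T] = 124.84460.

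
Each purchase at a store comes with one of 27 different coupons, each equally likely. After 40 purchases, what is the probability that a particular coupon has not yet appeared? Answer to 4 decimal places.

0.2210

On each purchase the fixed coupon fails to appear with probability 26/27.
P(still missing after 40) = (26/27)^40 = 0.22100.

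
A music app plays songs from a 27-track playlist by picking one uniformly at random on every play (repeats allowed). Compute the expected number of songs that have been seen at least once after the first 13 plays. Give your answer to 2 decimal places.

For each song, P(seen in 13 plays) = 1 - (26/27)^13 = 0.388.
By linearity of expectation, E[distinct seen] = 27·(1 - (26/27)^13) = 10.469.

10.47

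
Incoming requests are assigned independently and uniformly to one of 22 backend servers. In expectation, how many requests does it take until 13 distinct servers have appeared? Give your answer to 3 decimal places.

18.961

With k distinct servers already seen, the next new one arrives after an expected 22/(22-k) requests.
Sum over k = 0,...,12: E = 22/22 + 22/21 + 22/20 + ... + 22/11 + 22/10 = 18.9606.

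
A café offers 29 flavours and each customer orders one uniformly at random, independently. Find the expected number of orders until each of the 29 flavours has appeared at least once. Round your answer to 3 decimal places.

Split into phases: going from k distinct to k+1 distinct takes on average 29/(29-k) orders.
E[T] = 29/29 + 29/28 + 29/27 + ... + 29/2 + 29/1 = 29·H_{29}.
H_{29} = 3.9617, so E[T] = 114.8880.

114.888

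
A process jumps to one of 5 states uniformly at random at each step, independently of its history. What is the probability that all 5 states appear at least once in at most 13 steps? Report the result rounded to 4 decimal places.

Let A_i be the event that state i is missing after 13 steps. By inclusion–exclusion on the A_i,
P(all seen) = Σ_{j=0}^{5} (-1)^j C(5,j)((5-j)/5)^13
= 1.00000 - 0.27488 + 0.01306 - 0.00007 + 0.00000 - 0.00000
= 0.73812.

0.7381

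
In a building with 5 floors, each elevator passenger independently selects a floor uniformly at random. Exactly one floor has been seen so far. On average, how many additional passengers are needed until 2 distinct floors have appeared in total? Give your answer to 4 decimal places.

1.2500

With k distinct floors already seen, the next new one takes an expected 5/(5-k) passengers.
Only the k = 1 term is needed: E = 5/4 = 1.25000.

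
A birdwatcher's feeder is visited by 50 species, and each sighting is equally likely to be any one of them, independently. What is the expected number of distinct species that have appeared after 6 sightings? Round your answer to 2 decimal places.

For each species, P(seen in 6 sightings) = 1 - (49/50)^6 = 0.114.
By linearity of expectation, E[distinct seen] = 50·(1 - (49/50)^6) = 5.708.

5.71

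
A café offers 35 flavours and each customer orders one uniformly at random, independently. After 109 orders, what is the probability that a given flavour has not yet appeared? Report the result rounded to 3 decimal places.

0.042

Each order misses the fixed flavour with probability (35-1)/35 = 34/35, independently.
P(still missing after 109) = (34/35)^109 = 0.0424.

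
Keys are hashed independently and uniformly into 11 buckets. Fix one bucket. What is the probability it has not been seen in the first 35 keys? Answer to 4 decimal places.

On each key the fixed bucket fails to appear with probability 10/11.
P(still missing after 35) = (10/11)^35 = 0.03558.

0.0356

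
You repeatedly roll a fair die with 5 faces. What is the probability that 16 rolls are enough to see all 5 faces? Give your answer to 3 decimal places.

0.862

By inclusion–exclusion over which faces are missing,
P(all seen) = Σ_{j=0}^{5} (-1)^j C(5,j)((5-j)/5)^16
= 1.0000 - 0.1407 + 0.0028 - 0.0000 + 0.0000 - 0.0000
= 0.8621.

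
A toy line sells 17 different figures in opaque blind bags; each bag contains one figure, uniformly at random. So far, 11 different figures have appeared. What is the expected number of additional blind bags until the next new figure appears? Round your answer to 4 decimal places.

Each blind bag yields a new figure with probability (17-11)/17 = 6/17, so the wait is geometric with mean 17/6.
E = 17/6 = 2.83333.

2.8333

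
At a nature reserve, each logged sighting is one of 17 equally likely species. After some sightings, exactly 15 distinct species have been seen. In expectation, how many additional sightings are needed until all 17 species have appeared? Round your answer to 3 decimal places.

25.500

From k distinct to k+1 distinct takes on average 17/(17-k) sightings.
Sum over k = 15,...,16: E = 17/2 + 17/1 = 25.5000.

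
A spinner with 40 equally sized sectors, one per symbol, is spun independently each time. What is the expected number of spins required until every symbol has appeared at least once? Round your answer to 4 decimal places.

Split into phases: going from k distinct to k+1 distinct takes on average 40/(40-k) spins.
E[T] = 40/40 + 40/39 + 40/38 + ... + 40/2 + 40/1 = 40·H_{40}.
H_{40} = 4.27854, so E[T] = 171.14172.

171.1417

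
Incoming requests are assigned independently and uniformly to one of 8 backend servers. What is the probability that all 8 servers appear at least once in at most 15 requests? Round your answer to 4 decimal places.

0.2482

By inclusion–exclusion over which servers are missing,
P(all seen) = Σ_{j=0}^{8} (-1)^j C(8,j)((8-j)/8)^15
= 1.00000 - 1.07947 + 0.37418 - 0.04857 + 0.00214 - 0.00002 + 0.00000 - 0.00000 + 0.00000
= 0.24825.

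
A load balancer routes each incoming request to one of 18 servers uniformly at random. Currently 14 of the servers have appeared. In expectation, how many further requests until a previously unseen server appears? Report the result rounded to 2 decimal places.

The number of requests until the next new server is geometric with success probability 4/18, so its mean is 18/4.
E = 18/4 = 4.500.

4.50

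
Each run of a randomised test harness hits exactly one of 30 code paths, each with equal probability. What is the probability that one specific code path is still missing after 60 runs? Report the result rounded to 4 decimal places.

On each run the fixed code path fails to appear with probability 29/30.
P(still missing after 60) = (29/30)^60 = 0.13080.

0.1308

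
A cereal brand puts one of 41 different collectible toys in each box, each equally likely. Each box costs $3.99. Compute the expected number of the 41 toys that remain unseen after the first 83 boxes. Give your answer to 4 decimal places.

For each toy, P(unseen after 83) = (40/41)^83 = 0.12880.
By linearity of expectation, E[unseen] = 41·(40/41)^83 = 5.28084.

5.2808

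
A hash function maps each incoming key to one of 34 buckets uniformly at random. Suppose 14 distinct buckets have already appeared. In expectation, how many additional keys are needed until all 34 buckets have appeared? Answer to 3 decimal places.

From k distinct to k+1 distinct takes on average 34/(34-k) keys.
Sum over k = 14,...,33: E = 34/20 + 34/19 + 34/18 + ... + 34/2 + 34/1 = 122.3231.

122.323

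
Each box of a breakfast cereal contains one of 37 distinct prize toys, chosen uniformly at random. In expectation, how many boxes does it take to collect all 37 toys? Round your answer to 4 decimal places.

155.4587

The wait to go from k to k+1 distinct toys is geometric with mean 37/(37-k).
E[T] = 37/37 + 37/36 + 37/35 + ... + 37/2 + 37/1 = 37·H_{37}.
H_{37} = 4.20159, so E[T] = 155.45869.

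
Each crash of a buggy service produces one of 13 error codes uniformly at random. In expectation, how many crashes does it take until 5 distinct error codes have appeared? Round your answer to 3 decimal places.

Going from k to k+1 distinct takes a geometric number of crashes with mean 13/(13-k).
Sum over k = 0,...,4: E = 13/13 + 13/12 + 13/11 + 13/10 + 13/9 = 6.0096.

6.010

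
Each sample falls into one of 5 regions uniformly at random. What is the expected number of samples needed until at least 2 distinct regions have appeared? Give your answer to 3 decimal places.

2.250

Going from k to k+1 distinct takes a geometric number of samples with mean 5/(5-k).
Sum over k = 0,...,1: E = 5/5 + 5/4 = 2.2500.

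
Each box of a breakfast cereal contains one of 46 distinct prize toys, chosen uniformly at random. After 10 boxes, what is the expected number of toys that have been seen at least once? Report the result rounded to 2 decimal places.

For each toy, P(seen in 10 boxes) = 1 - (45/46)^10 = 0.197.
By linearity of expectation, E[distinct seen] = 46·(1 - (45/46)^10) = 9.076.

9.08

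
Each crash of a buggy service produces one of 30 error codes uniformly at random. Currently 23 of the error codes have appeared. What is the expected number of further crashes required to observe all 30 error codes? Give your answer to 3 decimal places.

77.786

With k distinct error codes already seen, the next new one takes an expected 30/(30-k) crashes.
Sum over k = 23,...,29: E = 30/7 + 30/6 + 30/5 + ... + 30/2 + 30/1 = 77.7857.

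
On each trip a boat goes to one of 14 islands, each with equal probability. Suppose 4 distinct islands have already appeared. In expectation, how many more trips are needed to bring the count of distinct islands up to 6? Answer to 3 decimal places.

2.956

From k distinct to k+1 distinct takes on average 14/(14-k) trips.
Sum over k = 4,...,5: E = 14/10 + 14/9 = 2.9556.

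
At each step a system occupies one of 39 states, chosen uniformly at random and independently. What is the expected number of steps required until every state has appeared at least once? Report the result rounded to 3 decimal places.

165.888

The wait to go from k to k+1 distinct states is geometric with mean 39/(39-k).
E[T] = 39/39 + 39/38 + 39/37 + ... + 39/2 + 39/1 = 39·H_{39}.
H_{39} = 4.2535, so E[T] = 165.8882.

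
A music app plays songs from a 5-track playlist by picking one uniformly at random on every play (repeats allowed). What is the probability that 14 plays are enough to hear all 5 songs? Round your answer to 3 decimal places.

By inclusion–exclusion over which songs are missing,
P(all seen) = Σ_{j=0}^{5} (-1)^j C(5,j)((5-j)/5)^14
= 1.0000 - 0.2199 + 0.0078 - 0.0000 + 0.0000 - 0.0000
= 0.7879.

0.788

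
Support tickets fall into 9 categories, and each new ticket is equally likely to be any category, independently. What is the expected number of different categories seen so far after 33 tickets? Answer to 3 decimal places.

8.815

For each category, P(seen in 33 tickets) = 1 - (8/9)^33 = 0.9795.
By linearity of expectation, E[distinct seen] = 9·(1 - (8/9)^33) = 8.8154.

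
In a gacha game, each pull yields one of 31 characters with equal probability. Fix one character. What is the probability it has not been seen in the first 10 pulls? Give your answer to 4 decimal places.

0.7204

Each pull misses the fixed character with probability (31-1)/31 = 30/31, independently.
P(still missing after 10) = (30/31)^10 = 0.72044.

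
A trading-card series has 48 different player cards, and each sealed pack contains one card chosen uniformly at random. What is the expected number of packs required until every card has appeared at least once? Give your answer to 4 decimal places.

214.0223

The wait to go from k to k+1 distinct cards is geometric with mean 48/(48-k).
E[T] = 48/48 + 48/47 + 48/46 + ... + 48/2 + 48/1 = 48·H_{48}.
H_{48} = 4.45880, so E[T] = 214.02226.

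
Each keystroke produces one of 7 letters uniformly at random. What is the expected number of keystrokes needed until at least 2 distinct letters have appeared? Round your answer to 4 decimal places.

2.1667

Going from k to k+1 distinct takes a geometric number of keystrokes with mean 7/(7-k).
Sum over k = 0,...,1: E = 7/7 + 7/6 = 2.16667.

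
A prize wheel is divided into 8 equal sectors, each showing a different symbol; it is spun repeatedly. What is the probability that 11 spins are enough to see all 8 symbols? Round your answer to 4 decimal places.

Let A_i be the event that symbol i is missing after 11 spins. By inclusion–exclusion on the A_i,
P(all seen) = Σ_{j=0}^{8} (-1)^j C(8,j)((8-j)/8)^11
= 1.00000 - 1.84153 + 1.18258 - 0.31832 + 0.03418 - 0.00115 + 0.00001 - 0.00000 + 0.00000
= 0.05576.

0.0558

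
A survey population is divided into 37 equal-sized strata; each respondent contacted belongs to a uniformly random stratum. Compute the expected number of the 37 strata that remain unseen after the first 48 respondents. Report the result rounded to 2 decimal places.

9.93

For each stratum, P(unseen after 48) = (36/37)^48 = 0.268.
By linearity of expectation, E[unseen] = 37·(36/37)^48 = 9.932.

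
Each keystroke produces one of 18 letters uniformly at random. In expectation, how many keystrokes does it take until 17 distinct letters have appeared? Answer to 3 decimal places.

Going from k to k+1 distinct takes a geometric number of keystrokes with mean 18/(18-k).
Sum over k = 0,...,16: E = 18/18 + 18/17 + 18/16 + ... + 18/3 + 18/2 = 44.9119.

44.912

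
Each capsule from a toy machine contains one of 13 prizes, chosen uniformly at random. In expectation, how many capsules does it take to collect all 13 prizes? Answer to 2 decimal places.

41.34

Split into phases: going from k distinct to k+1 distinct takes on average 13/(13-k) capsules.
E[T] = 13/13 + 13/12 + 13/11 + ... + 13/2 + 13/1 = 13·H_{13}.
H_{13} = 3.180, so E[T] = 41.342.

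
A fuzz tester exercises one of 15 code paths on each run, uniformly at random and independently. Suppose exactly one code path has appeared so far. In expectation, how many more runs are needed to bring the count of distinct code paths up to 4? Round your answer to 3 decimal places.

3.475

The wait to go from k to k+1 distinct code paths is geometric with mean 15/(15-k).
Sum over k = 1,...,3: E = 15/14 + 15/13 + 15/12 = 3.4753.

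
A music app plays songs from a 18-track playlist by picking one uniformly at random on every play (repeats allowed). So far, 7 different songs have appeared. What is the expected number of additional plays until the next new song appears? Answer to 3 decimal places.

1.636

Each play yields a new song with probability (18-7)/18 = 11/18, so the wait is geometric with mean 18/11.
E = 18/11 = 1.6364.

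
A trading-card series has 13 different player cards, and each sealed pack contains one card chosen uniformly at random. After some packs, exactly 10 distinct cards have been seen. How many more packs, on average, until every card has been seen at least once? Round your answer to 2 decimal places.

From k distinct to k+1 distinct takes on average 13/(13-k) packs.
Sum over k = 10,...,12: E = 13/3 + 13/2 + 13/1 = 23.833.

23.83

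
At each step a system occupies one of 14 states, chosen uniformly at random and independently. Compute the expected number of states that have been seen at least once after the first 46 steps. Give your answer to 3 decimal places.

For each state, P(seen in 46 steps) = 1 - (13/14)^46 = 0.9669.
By linearity of expectation, E[distinct seen] = 14·(1 - (13/14)^46) = 13.5369.

13.537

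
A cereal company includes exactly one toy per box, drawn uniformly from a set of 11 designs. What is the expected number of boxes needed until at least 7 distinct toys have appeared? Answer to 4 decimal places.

Going from k to k+1 distinct takes a geometric number of boxes with mean 11/(11-k).
Sum over k = 0,...,6: E = 11/11 + 11/10 + 11/9 + ... + 11/6 + 11/5 = 10.30198.

10.3020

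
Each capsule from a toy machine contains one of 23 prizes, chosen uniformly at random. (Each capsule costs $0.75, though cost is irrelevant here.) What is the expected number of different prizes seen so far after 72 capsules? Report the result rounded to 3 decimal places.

For each prize, P(seen in 72 capsules) = 1 - (22/23)^72 = 0.9593.
By linearity of expectation, E[distinct seen] = 23·(1 - (22/23)^72) = 22.0630.

22.063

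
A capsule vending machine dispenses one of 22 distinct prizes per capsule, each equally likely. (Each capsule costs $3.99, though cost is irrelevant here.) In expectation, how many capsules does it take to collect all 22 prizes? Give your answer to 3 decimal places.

81.198

The wait to go from k to k+1 distinct prizes is geometric with mean 22/(22-k).
E[T] = 22/22 + 22/21 + 22/20 + ... + 22/2 + 22/1 = 22·H_{22}.
H_{22} = 3.6908, so E[T] = 81.1979.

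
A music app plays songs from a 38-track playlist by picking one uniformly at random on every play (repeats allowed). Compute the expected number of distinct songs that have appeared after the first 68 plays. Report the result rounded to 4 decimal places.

For each song, P(seen in 68 plays) = 1 - (37/38)^68 = 0.83691.
By linearity of expectation, E[distinct seen] = 38·(1 - (37/38)^68) = 31.80250.

31.8025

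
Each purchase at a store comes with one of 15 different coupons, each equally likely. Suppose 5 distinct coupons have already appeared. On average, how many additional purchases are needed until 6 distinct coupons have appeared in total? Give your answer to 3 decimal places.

The wait to go from k to k+1 distinct coupons is geometric with mean 15/(15-k).
Only the k = 5 term is needed: E = 15/10 = 1.5000.

1.500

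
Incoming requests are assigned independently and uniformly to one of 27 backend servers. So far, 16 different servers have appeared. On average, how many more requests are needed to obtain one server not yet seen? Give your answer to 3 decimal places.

2.455

Each request yields a new server with probability (27-16)/27 = 11/27, so the wait is geometric with mean 27/11.
E = 27/11 = 2.4545.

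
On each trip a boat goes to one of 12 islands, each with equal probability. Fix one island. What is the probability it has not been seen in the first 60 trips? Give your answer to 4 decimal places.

0.0054

On each trip the fixed island fails to appear with probability 11/12.
P(still missing after 60) = (11/12)^60 = 0.00540.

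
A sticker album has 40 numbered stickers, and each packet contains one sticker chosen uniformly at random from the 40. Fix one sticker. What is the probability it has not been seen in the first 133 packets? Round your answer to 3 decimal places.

0.034

On each packet the fixed sticker fails to appear with probability 39/40.
P(still missing after 133) = (39/40)^133 = 0.0345.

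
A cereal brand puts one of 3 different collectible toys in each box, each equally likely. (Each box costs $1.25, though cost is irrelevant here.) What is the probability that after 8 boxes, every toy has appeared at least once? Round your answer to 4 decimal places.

0.8834

Let A_i be the event that toy i is missing after 8 boxes. By inclusion–exclusion on the A_i,
P(all seen) = Σ_{j=0}^{3} (-1)^j C(3,j)((3-j)/3)^8
= 1.00000 - 0.11706 + 0.00046 - 0.00000
= 0.88340.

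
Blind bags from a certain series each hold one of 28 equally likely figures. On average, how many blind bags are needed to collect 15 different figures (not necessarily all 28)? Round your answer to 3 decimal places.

20.917

Going from k to k+1 distinct takes a geometric number of blind bags with mean 28/(28-k).
Sum over k = 0,...,14: E = 28/28 + 28/27 + 28/26 + ... + 28/15 + 28/14 = 20.9170.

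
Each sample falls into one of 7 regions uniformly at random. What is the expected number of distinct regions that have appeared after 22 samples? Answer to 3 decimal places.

6.764

For each region, P(seen in 22 samples) = 1 - (6/7)^22 = 0.9663.
By linearity of expectation, E[distinct seen] = 7·(1 - (6/7)^22) = 6.7643.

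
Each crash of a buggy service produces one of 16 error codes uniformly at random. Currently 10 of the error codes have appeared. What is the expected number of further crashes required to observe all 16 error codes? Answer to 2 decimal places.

39.20

With k distinct error codes already seen, the next new one takes an expected 16/(16-k) crashes.
Sum over k = 10,...,15: E = 16/6 + 16/5 + 16/4 + 16/3 + 16/2 + 16/1 = 39.200.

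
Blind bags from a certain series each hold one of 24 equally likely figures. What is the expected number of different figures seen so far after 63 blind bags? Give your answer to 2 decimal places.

For each figure, P(seen in 63 blind bags) = 1 - (23/24)^63 = 0.932.
By linearity of expectation, E[distinct seen] = 24·(1 - (23/24)^63) = 22.357.

22.36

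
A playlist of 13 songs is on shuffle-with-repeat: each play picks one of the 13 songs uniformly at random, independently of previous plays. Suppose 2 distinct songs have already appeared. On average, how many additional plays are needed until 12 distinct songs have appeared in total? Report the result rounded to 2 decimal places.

With k distinct songs already seen, the next new one takes an expected 13/(13-k) plays.
Sum over k = 2,...,11: E = 13/11 + 13/10 + 13/9 + ... + 13/3 + 13/2 = 26.258.

26.26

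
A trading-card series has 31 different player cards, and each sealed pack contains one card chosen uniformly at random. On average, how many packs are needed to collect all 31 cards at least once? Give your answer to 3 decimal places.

The wait to go from k to k+1 distinct cards is geometric with mean 31/(31-k).
E[T] = 31/31 + 31/30 + 31/29 + ... + 31/2 + 31/1 = 31·H_{31}.
H_{31} = 4.0272, so E[T] = 124.8446.

124.845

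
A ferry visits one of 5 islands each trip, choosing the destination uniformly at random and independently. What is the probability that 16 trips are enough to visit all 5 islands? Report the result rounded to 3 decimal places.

Let A_i be the event that island i is missing after 16 trips. By inclusion–exclusion on the A_i,
P(all seen) = Σ_{j=0}^{5} (-1)^j C(5,j)((5-j)/5)^16
= 1.0000 - 0.1407 + 0.0028 - 0.0000 + 0.0000 - 0.0000
= 0.8621.

0.862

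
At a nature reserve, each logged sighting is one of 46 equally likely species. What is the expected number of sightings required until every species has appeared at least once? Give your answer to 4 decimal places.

203.1676

After k distinct species have appeared, the next sighting gives a new one with probability (46-k)/46, so the expected wait for the (k+1)-th is 46/(46-k).
E[T] = 46/46 + 46/45 + 46/44 + ... + 46/2 + 46/1 = 46·H_{46}.
H_{46} = 4.41669, so E[T] = 203.16761.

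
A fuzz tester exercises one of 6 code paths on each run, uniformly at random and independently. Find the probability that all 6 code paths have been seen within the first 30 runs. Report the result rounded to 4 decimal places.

0.9748

By inclusion–exclusion over which code paths are missing,
P(all seen) = Σ_{j=0}^{6} (-1)^j C(6,j)((6-j)/6)^30
= 1.00000 - 0.02528 + 0.00008 - 0.00000 + 0.00000 - 0.00000 + 0.00000
= 0.97480.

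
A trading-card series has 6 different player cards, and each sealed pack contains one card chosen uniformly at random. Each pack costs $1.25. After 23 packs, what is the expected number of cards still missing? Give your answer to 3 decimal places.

0.091

For each card, P(unseen after 23) = (5/6)^23 = 0.0151.
By linearity of expectation, E[unseen] = 6·(5/6)^23 = 0.0906.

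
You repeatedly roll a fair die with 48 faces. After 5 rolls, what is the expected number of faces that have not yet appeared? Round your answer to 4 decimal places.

For each face, P(unseen after 5) = (47/48)^5 = 0.90008.
By linearity of expectation, E[unseen] = 48·(47/48)^5 = 43.20404.

43.2040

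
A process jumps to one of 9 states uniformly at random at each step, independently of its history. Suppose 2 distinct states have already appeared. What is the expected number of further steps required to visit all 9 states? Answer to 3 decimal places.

23.336

The wait to go from k to k+1 distinct states is geometric with mean 9/(9-k).
Sum over k = 2,...,8: E = 9/7 + 9/6 + 9/5 + ... + 9/2 + 9/1 = 23.3357.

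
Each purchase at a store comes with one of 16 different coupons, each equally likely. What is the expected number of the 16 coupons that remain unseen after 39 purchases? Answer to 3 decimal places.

1.291

For each coupon, P(unseen after 39) = (15/16)^39 = 0.0807.
By linearity of expectation, E[unseen] = 16·(15/16)^39 = 1.2912.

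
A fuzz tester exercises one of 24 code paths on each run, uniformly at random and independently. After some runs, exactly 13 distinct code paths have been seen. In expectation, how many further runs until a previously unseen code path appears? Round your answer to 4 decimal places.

The number of runs until the next new code path is geometric with success probability 11/24, so its mean is 24/11.
E = 24/11 = 2.18182.

2.1818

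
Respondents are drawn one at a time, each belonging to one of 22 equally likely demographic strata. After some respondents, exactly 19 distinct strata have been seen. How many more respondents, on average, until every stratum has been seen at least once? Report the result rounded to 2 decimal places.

40.33

From k distinct to k+1 distinct takes on average 22/(22-k) respondents.
Sum over k = 19,...,21: E = 22/3 + 22/2 + 22/1 = 40.333.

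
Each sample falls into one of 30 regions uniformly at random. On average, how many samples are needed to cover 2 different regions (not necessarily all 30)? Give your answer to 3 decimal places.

2.034

Going from k to k+1 distinct takes a geometric number of samples with mean 30/(30-k).
Sum over k = 0,...,1: E = 30/30 + 30/29 = 2.0345.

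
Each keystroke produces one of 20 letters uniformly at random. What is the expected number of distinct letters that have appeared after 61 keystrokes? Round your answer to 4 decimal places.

19.1247

For each letter, P(seen in 61 keystrokes) = 1 - (19/20)^61 = 0.95623.
By linearity of expectation, E[distinct seen] = 20·(1 - (19/20)^61) = 19.12467.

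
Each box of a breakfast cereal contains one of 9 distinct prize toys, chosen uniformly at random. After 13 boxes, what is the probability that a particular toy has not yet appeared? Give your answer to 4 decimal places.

0.2163

Each box misses the fixed toy with probability (9-1)/9 = 8/9, independently.
P(still missing after 13) = (8/9)^13 = 0.21628.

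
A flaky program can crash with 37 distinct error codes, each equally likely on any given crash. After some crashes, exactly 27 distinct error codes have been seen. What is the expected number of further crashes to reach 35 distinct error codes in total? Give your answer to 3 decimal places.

52.872

With k distinct error codes already seen, the next new one takes an expected 37/(37-k) crashes.
Sum over k = 27,...,34: E = 37/10 + 37/9 + 37/8 + ... + 37/4 + 37/3 = 52.8718.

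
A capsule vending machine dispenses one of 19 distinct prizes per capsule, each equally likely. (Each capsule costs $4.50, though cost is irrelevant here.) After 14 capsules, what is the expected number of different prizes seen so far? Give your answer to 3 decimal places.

10.087

For each prize, P(seen in 14 capsules) = 1 - (18/19)^14 = 0.5309.
By linearity of expectation, E[distinct seen] = 19·(1 - (18/19)^14) = 10.0871.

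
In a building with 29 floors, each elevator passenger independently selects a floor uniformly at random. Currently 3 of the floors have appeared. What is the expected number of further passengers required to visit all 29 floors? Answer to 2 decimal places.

111.78

With k distinct floors already seen, the next new one takes an expected 29/(29-k) passengers.
Sum over k = 3,...,28: E = 29/26 + 29/25 + 29/24 + ... + 29/2 + 29/1 = 111.778.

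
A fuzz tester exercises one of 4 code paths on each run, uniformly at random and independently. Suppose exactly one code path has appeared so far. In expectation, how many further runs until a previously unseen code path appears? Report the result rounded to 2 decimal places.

1.33

Each run yields a new code path with probability (4-1)/4 = 3/4, so the wait is geometric with mean 4/3.
E = 4/3 = 1.333.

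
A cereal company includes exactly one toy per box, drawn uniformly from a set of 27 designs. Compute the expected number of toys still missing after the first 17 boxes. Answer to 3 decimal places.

14.214

For each toy, P(unseen after 17) = (26/27)^17 = 0.5265.
By linearity of expectation, E[unseen] = 27·(26/27)^17 = 14.2143.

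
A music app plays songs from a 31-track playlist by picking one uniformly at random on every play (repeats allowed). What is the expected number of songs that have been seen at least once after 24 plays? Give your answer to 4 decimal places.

For each song, P(seen in 24 plays) = 1 - (30/31)^24 = 0.54477.
By linearity of expectation, E[distinct seen] = 31·(1 - (30/31)^24) = 16.88792.

16.8879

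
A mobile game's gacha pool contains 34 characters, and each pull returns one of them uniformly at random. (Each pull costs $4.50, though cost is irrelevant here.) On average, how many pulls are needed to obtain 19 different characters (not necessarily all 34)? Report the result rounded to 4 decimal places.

27.1994

With k distinct characters already seen, the next new one arrives after an expected 34/(34-k) pulls.
Sum over k = 0,...,18: E = 34/34 + 34/33 + 34/32 + ... + 34/17 + 34/16 = 27.19935.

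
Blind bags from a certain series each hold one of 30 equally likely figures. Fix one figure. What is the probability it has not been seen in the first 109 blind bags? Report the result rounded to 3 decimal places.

0.025

On each blind bag the fixed figure fails to appear with probability 29/30.
P(still missing after 109) = (29/30)^109 = 0.0248.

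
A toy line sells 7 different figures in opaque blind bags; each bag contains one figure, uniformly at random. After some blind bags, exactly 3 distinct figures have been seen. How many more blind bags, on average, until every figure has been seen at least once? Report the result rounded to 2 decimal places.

With k distinct figures already seen, the next new one takes an expected 7/(7-k) blind bags.
Sum over k = 3,...,6: E = 7/4 + 7/3 + 7/2 + 7/1 = 14.583.

14.58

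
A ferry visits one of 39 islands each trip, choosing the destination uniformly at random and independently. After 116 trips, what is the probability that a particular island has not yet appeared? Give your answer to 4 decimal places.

0.0491

On each trip the fixed island fails to appear with probability 38/39.
P(still missing after 116) = (38/39)^116 = 0.04914.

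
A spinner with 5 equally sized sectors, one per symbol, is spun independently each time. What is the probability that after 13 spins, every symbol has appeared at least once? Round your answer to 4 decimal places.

0.7381

Let A_i be the event that symbol i is missing after 13 spins. By inclusion–exclusion on the A_i,
P(all seen) = Σ_{j=0}^{5} (-1)^j C(5,j)((5-j)/5)^13
= 1.00000 - 0.27488 + 0.01306 - 0.00007 + 0.00000 - 0.00000
= 0.73812.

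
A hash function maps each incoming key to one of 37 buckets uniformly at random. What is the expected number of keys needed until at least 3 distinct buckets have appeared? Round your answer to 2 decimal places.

3.08

Going from k to k+1 distinct takes a geometric number of keys with mean 37/(37-k).
Sum over k = 0,...,2: E = 37/37 + 37/36 + 37/35 = 3.085.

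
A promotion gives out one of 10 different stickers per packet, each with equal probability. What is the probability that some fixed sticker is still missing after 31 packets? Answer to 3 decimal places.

0.038

Each packet misses the fixed sticker with probability (10-1)/10 = 9/10, independently.
P(still missing after 31) = (9/10)^31 = 0.0382.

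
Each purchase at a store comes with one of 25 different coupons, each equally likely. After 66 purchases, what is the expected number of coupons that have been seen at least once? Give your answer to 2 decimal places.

For each coupon, P(seen in 66 purchases) = 1 - (24/25)^66 = 0.932.
By linearity of expectation, E[distinct seen] = 25·(1 - (24/25)^66) = 23.310.

23.31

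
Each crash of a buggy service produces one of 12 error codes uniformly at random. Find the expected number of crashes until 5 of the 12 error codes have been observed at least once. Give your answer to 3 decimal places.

6.124

With k distinct error codes already seen, the next new one arrives after an expected 12/(12-k) crashes.
Sum over k = 0,...,4: E = 12/12 + 12/11 + 12/10 + 12/9 + 12/8 = 6.1242.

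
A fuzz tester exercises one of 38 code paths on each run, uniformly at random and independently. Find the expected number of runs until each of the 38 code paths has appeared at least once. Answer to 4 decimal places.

The wait to go from k to k+1 distinct code paths is geometric with mean 38/(38-k).
E[T] = 38/38 + 38/37 + 38/36 + ... + 38/2 + 38/1 = 38·H_{38}.
H_{38} = 4.22790, so E[T] = 160.66028.

160.6603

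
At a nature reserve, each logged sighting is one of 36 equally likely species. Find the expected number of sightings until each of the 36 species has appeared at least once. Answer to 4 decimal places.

150.2841

After k distinct species have appeared, the next sighting gives a new one with probability (36-k)/36, so the expected wait for the (k+1)-th is 36/(36-k).
E[T] = 36/36 + 36/35 + 36/34 + ... + 36/2 + 36/1 = 36·H_{36}.
H_{36} = 4.17456, so E[T] = 150.28413.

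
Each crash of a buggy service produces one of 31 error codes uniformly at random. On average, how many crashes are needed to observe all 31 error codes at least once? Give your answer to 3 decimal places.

Split into phases: going from k distinct to k+1 distinct takes on average 31/(31-k) crashes.
E[T] = 31/31 + 31/30 + 31/29 + ... + 31/2 + 31/1 = 31·H_{31}.
H_{31} = 4.0272, so E[T] = 124.8446.

124.845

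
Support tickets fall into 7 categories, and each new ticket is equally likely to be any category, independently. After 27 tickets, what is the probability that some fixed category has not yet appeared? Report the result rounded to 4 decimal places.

On each ticket the fixed category fails to appear with probability 6/7.
P(still missing after 27) = (6/7)^27 = 0.01558.

0.0156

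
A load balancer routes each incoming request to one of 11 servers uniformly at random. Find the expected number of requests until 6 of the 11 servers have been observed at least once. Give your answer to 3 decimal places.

Going from k to k+1 distinct takes a geometric number of requests with mean 11/(11-k).
Sum over k = 0,...,5: E = 11/11 + 11/10 + 11/9 + 11/8 + 11/7 + 11/6 = 8.1020.

8.102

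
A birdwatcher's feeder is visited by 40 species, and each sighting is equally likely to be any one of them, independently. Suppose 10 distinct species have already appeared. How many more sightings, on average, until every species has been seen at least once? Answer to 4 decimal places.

159.7995

The wait to go from k to k+1 distinct species is geometric with mean 40/(40-k).
Sum over k = 10,...,39: E = 40/30 + 40/29 + 40/28 + ... + 40/2 + 40/1 = 159.79949.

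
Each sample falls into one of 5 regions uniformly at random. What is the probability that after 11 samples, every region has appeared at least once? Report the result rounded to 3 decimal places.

By inclusion–exclusion over which regions are missing,
P(all seen) = Σ_{j=0}^{5} (-1)^j C(5,j)((5-j)/5)^11
= 1.0000 - 0.4295 + 0.0363 - 0.0004 + 0.0000 - 0.0000
= 0.6064.

0.606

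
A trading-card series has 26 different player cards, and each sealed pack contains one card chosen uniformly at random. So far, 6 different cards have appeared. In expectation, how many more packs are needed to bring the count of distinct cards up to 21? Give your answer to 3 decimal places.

34.175

From k distinct to k+1 distinct takes on average 26/(26-k) packs.
Sum over k = 6,...,20: E = 26/20 + 26/19 + 26/18 + ... + 26/7 + 26/6 = 34.1746.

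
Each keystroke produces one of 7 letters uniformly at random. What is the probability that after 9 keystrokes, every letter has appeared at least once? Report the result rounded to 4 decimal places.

0.0577

Let A_i be the event that letter i is missing after 9 keystrokes. By inclusion–exclusion on the A_i,
P(all seen) = Σ_{j=0}^{7} (-1)^j C(7,j)((7-j)/7)^9
= 1.00000 - 1.74814 + 1.01641 - 0.22737 + 0.01707 - 0.00027 + 0.00000 - 0.00000
= 0.05770.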